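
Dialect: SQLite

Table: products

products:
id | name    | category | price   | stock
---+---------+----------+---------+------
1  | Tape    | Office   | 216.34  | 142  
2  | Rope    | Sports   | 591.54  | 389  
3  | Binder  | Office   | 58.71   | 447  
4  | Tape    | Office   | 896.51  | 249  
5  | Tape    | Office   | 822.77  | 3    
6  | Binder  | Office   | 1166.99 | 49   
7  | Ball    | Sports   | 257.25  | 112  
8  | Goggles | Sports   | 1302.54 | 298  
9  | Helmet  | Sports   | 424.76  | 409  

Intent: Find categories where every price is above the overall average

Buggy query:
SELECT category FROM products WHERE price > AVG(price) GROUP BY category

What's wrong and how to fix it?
Bug: WHERE evaluates per row before aggregation, so AVG() is unavailable

Fix: Use a subquery for AVG and a HAVING MIN(...) filter so the condition holds for every row in the group

Corrected query:
SELECT category FROM products GROUP BY category HAVING MIN(price) > (SELECT AVG(price) FROM products)

Result:
(no rows)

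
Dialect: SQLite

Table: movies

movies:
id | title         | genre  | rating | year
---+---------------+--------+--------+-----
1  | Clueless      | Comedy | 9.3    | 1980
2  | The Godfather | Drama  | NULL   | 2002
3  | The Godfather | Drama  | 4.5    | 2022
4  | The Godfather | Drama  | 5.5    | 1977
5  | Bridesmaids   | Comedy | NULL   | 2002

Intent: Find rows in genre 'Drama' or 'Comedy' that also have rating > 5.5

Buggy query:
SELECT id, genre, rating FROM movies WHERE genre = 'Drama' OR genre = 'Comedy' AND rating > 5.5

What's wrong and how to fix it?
Bug: Without parentheses, AND is evaluated before OR, so the rating filter only applies to the 'Comedy' branch

Fix: Add parentheses around the OR so the AND applies to both alternatives

Corrected query:
SELECT id, genre, rating FROM movies WHERE (genre = 'Drama' OR genre = 'Comedy') AND rating > 5.5

Result:
id | genre  | rating
---+--------+-------
1  | Comedy | 9.3   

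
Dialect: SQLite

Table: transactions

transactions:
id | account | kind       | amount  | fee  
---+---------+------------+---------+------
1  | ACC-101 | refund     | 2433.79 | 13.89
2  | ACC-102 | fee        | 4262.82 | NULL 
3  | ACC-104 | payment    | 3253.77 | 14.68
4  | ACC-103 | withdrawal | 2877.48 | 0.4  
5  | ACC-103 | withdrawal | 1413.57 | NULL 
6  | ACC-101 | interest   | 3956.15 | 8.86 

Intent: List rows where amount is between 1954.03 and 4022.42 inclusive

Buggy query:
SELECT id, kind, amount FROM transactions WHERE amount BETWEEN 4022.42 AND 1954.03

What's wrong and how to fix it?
Bug: BETWEEN expects the lower bound first; with 4022.42 AND 1954.03 the range is empty

Fix: Write BETWEEN 1954.03 AND 4022.42

Corrected query:
SELECT id, kind, amount FROM transactions WHERE amount BETWEEN 1954.03 AND 4022.42

Result:
id | kind       | amount 
---+------------+--------
1  | refund     | 2433.79
3  | payment    | 3253.77
4  | withdrawal | 2877.48
6  | interest   | 3956.15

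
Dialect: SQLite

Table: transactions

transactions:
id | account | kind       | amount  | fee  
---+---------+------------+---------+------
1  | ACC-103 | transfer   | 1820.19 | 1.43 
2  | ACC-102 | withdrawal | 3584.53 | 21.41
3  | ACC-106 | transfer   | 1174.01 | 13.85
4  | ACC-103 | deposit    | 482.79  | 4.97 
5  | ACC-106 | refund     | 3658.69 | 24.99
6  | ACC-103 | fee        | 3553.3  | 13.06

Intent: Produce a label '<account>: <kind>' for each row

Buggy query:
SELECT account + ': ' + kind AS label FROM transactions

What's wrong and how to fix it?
Bug: SQLite uses || for string concatenation; + coerces text to numbers (yielding 0)

Fix: Use the || operator for string concatenation

Corrected query:
SELECT account || ': ' || kind AS label FROM transactions

Result:
label              
-------------------
ACC-103: transfer  
ACC-102: withdrawal
ACC-106: transfer  
ACC-103: deposit   
ACC-106: refund    
ACC-103: fee       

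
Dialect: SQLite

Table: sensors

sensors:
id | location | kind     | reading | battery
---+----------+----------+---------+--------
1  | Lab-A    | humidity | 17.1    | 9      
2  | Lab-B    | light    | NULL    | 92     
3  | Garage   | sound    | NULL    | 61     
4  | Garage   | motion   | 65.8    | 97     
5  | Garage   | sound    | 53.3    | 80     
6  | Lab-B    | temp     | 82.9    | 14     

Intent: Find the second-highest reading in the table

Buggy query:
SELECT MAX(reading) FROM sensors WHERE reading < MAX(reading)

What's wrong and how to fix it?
Bug: The inner MAX is an aggregate inside WHERE, which is not allowed

Fix: Compute the overall MAX in a subquery, then take MAX of rows below it

Corrected query:
SELECT MAX(reading) FROM sensors WHERE reading < (SELECT MAX(reading) FROM sensors)

Result:
MAX(reading)
------------
65.8        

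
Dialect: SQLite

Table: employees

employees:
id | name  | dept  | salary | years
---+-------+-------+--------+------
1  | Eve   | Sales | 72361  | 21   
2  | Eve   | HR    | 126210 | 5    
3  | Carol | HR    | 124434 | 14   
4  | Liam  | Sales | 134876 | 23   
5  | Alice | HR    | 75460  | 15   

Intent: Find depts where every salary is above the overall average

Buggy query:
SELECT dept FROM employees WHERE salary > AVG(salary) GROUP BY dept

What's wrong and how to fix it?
Bug: AVG() is an aggregate; it can't sit directly in WHERE

Fix: Use a subquery for AVG and a HAVING MIN(...) filter so the condition holds for every row in the group

Corrected query:
SELECT dept FROM employees GROUP BY dept HAVING MIN(salary) > (SELECT AVG(salary) FROM employees)

Result:
(no rows)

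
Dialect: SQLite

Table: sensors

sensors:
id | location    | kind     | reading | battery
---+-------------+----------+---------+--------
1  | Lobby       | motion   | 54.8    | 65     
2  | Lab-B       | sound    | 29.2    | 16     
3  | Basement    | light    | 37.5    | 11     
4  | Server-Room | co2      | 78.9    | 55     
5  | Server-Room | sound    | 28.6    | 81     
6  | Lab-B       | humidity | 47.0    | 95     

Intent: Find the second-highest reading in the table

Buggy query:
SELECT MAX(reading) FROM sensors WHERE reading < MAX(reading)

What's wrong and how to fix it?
Bug: The inner MAX is an aggregate inside WHERE, which is not allowed

Fix: Put the inner MAX in a scalar subquery

Corrected query:
SELECT MAX(reading) FROM sensors WHERE reading < (SELECT MAX(reading) FROM sensors)

Result:
MAX(reading)
------------
54.8        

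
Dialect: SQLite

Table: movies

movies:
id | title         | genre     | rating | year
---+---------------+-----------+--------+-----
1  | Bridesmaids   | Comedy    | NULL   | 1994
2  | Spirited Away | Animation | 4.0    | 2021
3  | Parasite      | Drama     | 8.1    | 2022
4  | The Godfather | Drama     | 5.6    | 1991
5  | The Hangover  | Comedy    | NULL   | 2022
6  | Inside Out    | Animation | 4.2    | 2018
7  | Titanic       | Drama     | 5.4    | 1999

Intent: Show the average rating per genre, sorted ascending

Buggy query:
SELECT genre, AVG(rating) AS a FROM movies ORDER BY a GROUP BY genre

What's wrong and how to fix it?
Bug: GROUP BY must precede ORDER BY

Fix: Move ORDER BY to the end, after GROUP BY

Corrected query:
SELECT genre, AVG(rating) AS a FROM movies GROUP BY genre ORDER BY a

Result:
genre     | a       
----------+---------
Comedy    | NULL    
Animation | 4.1     
Drama     | 6.366667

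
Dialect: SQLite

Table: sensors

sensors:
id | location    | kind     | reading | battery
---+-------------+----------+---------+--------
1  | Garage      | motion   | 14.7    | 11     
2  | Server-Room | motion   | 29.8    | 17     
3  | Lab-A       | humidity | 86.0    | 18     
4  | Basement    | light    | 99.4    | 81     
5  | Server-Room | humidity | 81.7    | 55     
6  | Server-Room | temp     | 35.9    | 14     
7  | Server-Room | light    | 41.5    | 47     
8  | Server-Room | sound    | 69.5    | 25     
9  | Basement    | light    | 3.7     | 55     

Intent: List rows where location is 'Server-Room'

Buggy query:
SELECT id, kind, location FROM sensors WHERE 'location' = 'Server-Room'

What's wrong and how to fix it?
Bug: Single quotes denote string literals in SQL; the column name is being compared as a constant string

Fix: Reference the column as location without single quotes

Corrected query:
SELECT id, kind, location FROM sensors WHERE location = 'Server-Room'

Result:
id | kind     | location   
---+----------+------------
2  | motion   | Server-Room
5  | humidity | Server-Room
6  | temp     | Server-Room
7  | light    | Server-Room
8  | sound    | Server-Room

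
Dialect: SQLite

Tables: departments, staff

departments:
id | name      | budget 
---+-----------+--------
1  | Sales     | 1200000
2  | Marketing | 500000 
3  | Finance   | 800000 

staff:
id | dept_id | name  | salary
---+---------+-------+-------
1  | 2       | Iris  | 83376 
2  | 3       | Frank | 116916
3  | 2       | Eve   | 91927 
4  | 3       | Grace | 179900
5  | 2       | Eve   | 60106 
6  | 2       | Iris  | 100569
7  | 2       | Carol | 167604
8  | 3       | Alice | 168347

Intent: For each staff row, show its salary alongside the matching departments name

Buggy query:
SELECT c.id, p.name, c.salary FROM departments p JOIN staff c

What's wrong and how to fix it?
Bug: JOIN with no ON clause produces a cartesian product; every staff row pairs with every departments row

Fix: Specify the join condition linking the foreign key to the parent id

Corrected query:
SELECT c.id, p.name, c.salary FROM departments p JOIN staff c ON c.dept_id = p.id

Result:
id | name      | salary
---+-----------+-------
1  | Marketing | 83376 
2  | Finance   | 116916
3  | Marketing | 91927 
4  | Finance   | 179900
5  | Marketing | 60106 
6  | Marketing | 100569
7  | Marketing | 167604
8  | Finance   | 168347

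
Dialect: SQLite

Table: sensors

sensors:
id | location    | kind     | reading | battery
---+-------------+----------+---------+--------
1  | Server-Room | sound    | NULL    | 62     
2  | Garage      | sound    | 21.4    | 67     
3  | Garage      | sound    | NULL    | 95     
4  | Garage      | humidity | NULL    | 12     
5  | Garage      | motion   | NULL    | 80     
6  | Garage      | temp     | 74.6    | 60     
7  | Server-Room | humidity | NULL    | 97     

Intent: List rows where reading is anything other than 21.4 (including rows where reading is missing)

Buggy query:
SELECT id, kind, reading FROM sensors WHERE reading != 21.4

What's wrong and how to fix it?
Bug: Inequality against NULL is unknown, not true; rows with NULL are dropped

Fix: Add an explicit OR reading IS NULL to include the missing-value rows

Corrected query:
SELECT id, kind, reading FROM sensors WHERE reading != 21.4 OR reading IS NULL

Result:
id | kind     | reading
---+----------+--------
1  | sound    | NULL   
3  | sound    | NULL   
4  | humidity | NULL   
5  | motion   | NULL   
6  | temp     | 74.6   
7  | humidity | NULL   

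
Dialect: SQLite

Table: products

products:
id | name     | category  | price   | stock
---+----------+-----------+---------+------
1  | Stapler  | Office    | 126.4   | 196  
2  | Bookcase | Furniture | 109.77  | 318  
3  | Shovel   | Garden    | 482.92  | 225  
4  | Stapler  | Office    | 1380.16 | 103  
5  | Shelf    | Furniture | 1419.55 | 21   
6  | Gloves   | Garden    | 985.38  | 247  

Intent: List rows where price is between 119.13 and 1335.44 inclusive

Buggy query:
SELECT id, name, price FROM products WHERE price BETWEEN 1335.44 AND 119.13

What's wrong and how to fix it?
Bug: BETWEEN expects the lower bound first; with 1335.44 AND 119.13 the range is empty

Fix: Swap the bounds so the smaller value comes first

Corrected query:
SELECT id, name, price FROM products WHERE price BETWEEN 119.13 AND 1335.44

Result:
id | name    | price 
---+---------+-------
1  | Stapler | 126.4 
3  | Shovel  | 482.92
6  | Gloves  | 985.38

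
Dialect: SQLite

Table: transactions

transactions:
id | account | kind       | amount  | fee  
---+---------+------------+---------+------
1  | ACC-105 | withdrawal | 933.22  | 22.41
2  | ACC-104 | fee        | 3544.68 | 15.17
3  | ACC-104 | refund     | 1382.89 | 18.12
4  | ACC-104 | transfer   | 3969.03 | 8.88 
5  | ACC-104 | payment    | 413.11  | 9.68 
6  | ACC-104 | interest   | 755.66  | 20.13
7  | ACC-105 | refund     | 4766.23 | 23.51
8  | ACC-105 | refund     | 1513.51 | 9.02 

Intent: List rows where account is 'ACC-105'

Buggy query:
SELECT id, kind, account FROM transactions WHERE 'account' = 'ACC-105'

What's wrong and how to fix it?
Bug: Single quotes denote string literals in SQL; the column name is being compared as a constant string

Fix: Remove the quotes around the column name (or use double quotes for an identifier)

Corrected query:
SELECT id, kind, account FROM transactions WHERE account = 'ACC-105'

Result:
id | kind       | account
---+------------+--------
1  | withdrawal | ACC-105
7  | refund     | ACC-105
8  | refund     | ACC-105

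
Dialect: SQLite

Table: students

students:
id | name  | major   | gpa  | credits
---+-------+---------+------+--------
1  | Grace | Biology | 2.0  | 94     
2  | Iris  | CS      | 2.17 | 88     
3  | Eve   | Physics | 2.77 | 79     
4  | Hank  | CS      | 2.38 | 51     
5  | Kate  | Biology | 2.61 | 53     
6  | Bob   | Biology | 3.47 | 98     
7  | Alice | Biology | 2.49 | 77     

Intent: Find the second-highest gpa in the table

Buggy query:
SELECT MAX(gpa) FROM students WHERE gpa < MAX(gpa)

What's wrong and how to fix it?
Bug: MAX(gpa) on the right of the comparison is an aggregate-in-WHERE error

Fix: Compute the overall MAX in a subquery, then take MAX of rows below it

Corrected query:
SELECT MAX(gpa) FROM students WHERE gpa < (SELECT MAX(gpa) FROM students)

Result:
MAX(gpa)
--------
2.77    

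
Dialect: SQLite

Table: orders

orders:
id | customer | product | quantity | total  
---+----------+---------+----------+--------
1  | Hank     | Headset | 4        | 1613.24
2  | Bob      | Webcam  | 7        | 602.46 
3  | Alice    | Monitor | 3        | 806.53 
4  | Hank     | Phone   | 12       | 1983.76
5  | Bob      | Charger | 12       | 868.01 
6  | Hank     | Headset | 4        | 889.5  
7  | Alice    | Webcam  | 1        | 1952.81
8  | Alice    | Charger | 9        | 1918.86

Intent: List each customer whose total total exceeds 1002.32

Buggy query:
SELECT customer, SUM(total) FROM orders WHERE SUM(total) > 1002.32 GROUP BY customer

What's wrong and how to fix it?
Bug: SUM(total) is an aggregate, but WHERE filters rows before aggregation

Fix: Move the aggregate condition to a HAVING clause

Corrected query:
SELECT customer, SUM(total) FROM orders GROUP BY customer HAVING SUM(total) > 1002.32

Result:
customer | SUM(total)
---------+-----------
Alice    | 4678.2    
Bob      | 1470.47   
Hank     | 4486.5    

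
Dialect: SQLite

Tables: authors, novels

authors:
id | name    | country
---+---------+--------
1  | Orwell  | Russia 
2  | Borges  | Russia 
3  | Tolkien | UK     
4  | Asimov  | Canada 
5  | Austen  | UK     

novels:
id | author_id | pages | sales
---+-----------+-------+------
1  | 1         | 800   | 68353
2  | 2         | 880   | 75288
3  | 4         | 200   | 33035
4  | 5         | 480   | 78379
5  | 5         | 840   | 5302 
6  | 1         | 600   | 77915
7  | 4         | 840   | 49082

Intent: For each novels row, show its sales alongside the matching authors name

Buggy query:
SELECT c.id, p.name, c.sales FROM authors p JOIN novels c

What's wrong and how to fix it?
Bug: JOIN with no ON clause produces a cartesian product; every novels row pairs with every authors row

Fix: Add ON c.author_id = p.id to the JOIN

Corrected query:
SELECT c.id, p.name, c.sales FROM authors p JOIN novels c ON c.author_id = p.id

Result:
id | name   | sales
---+--------+------
1  | Orwell | 68353
2  | Borges | 75288
3  | Asimov | 33035
4  | Austen | 78379
5  | Austen | 5302 
6  | Orwell | 77915
7  | Asimov | 49082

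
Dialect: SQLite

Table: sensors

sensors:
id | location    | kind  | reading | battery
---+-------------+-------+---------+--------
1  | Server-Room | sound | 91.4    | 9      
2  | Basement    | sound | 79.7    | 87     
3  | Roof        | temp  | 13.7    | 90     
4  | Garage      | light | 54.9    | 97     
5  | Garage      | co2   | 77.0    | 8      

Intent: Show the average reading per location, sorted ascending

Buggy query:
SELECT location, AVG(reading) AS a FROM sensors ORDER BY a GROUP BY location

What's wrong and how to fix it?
Bug: ORDER BY appears before GROUP BY; SQL clause order requires GROUP BY first

Fix: Reorder: SELECT … FROM … GROUP BY … ORDER BY …

Corrected query:
SELECT location, AVG(reading) AS a FROM sensors GROUP BY location ORDER BY a

Result:
location    | a    
------------+------
Roof        | 13.7 
Garage      | 65.95
Basement    | 79.7 
Server-Room | 91.4 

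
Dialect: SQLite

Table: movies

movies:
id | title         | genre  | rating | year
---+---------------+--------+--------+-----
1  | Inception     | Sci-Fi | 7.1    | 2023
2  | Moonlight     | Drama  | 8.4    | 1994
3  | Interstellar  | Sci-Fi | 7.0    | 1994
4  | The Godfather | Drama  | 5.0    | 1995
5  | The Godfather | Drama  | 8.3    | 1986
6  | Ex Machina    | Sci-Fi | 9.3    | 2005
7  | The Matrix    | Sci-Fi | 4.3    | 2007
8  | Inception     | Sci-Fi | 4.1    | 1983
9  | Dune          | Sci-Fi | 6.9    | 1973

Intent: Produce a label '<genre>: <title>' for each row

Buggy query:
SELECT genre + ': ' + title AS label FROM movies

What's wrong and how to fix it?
Bug: '+' is numeric addition; on text columns SQLite converts them to 0 instead of concatenating

Fix: Replace + with || to concatenate text

Corrected query:
SELECT genre || ': ' || title AS label FROM movies

Result:
label               
--------------------
Sci-Fi: Inception   
Drama: Moonlight    
Sci-Fi: Interstellar
Drama: The Godfather
Drama: The Godfather
Sci-Fi: Ex Machina  
Sci-Fi: The Matrix  
Sci-Fi: Inception   
Sci-Fi: Dune        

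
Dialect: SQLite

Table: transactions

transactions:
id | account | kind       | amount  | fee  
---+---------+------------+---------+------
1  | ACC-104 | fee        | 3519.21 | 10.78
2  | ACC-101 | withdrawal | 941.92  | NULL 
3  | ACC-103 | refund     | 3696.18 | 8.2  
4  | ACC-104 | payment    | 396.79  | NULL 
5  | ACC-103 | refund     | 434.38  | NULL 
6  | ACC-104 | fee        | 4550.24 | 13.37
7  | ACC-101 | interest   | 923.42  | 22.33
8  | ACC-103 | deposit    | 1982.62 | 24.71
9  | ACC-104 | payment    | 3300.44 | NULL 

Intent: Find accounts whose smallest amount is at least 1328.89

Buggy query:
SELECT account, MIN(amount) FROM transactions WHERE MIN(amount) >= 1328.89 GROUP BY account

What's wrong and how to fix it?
Bug: Aggregates like MIN are computed per group after WHERE runs

Fix: Use HAVING for the per-group MIN condition

Corrected query:
SELECT account, MIN(amount) FROM transactions GROUP BY account HAVING MIN(amount) >= 1328.89

Result:
(no rows)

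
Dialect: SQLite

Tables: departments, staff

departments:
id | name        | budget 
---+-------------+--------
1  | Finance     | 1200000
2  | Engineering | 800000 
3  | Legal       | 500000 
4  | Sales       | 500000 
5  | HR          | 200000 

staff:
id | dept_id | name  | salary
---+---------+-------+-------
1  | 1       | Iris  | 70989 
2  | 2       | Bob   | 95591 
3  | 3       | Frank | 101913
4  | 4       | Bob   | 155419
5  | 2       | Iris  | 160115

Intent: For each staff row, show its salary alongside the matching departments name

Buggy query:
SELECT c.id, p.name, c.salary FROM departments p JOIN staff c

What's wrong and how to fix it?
Bug: JOIN with no ON clause produces a cartesian product; every staff row pairs with every departments row

Fix: Specify the join condition linking the foreign key to the parent id

Corrected query:
SELECT c.id, p.name, c.salary FROM departments p JOIN staff c ON c.dept_id = p.id

Result:
id | name        | salary
---+-------------+-------
1  | Finance     | 70989 
2  | Engineering | 95591 
3  | Legal       | 101913
4  | Sales       | 155419
5  | Engineering | 160115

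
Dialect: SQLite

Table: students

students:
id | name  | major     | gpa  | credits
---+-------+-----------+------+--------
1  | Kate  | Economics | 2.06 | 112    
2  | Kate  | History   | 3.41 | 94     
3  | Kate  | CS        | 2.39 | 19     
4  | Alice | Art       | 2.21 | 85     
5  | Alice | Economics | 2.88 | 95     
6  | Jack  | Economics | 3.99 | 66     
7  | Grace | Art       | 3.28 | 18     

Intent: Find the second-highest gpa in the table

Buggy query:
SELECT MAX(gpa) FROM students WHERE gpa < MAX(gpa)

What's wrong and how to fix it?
Bug: The inner MAX is an aggregate inside WHERE, which is not allowed

Fix: Put the inner MAX in a scalar subquery

Corrected query:
SELECT MAX(gpa) FROM students WHERE gpa < (SELECT MAX(gpa) FROM students)

Result:
MAX(gpa)
--------
3.41    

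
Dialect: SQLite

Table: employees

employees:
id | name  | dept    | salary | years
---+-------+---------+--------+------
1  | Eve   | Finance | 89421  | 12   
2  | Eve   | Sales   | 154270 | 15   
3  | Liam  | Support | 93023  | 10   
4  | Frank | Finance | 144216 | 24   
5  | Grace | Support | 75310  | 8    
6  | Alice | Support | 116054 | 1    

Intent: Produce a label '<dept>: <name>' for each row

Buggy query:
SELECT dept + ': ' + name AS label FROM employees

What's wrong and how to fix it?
Bug: SQLite uses || for string concatenation; + coerces text to numbers (yielding 0)

Fix: Replace + with || to concatenate text

Corrected query:
SELECT dept || ': ' || name AS label FROM employees

Result:
label         
--------------
Finance: Eve  
Sales: Eve    
Support: Liam 
Finance: Frank
Support: Grace
Support: Alice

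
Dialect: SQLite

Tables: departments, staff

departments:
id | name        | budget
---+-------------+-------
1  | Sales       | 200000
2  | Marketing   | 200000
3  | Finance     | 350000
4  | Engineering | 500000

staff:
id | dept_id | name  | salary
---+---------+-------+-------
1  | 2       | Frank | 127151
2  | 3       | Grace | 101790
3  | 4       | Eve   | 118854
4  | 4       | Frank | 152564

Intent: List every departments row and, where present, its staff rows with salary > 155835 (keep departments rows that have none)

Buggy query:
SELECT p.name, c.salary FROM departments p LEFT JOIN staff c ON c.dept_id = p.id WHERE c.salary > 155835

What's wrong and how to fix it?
Bug: A WHERE condition on the right-hand table after LEFT JOIN drops unmatched parents

Fix: Move the right-table condition into the ON clause so unmatched parents are kept

Corrected query:
SELECT p.name, c.salary FROM departments p LEFT JOIN staff c ON c.dept_id = p.id AND c.salary > 155835

Result:
name        | salary
------------+-------
Sales       | NULL  
Marketing   | NULL  
Finance     | NULL  
Engineering | NULL  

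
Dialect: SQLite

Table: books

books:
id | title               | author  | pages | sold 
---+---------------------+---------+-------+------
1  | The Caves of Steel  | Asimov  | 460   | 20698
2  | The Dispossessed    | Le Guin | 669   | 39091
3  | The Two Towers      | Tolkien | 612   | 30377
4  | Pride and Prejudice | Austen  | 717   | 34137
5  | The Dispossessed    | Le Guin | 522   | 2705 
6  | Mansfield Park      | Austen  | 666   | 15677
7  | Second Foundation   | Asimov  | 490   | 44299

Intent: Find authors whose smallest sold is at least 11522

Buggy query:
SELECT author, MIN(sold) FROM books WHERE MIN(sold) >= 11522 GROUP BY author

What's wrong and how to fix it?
Bug: Aggregates like MIN are computed per group after WHERE runs

Fix: Use HAVING for the per-group MIN condition

Corrected query:
SELECT author, MIN(sold) FROM books GROUP BY author HAVING MIN(sold) >= 11522

Result:
author  | MIN(sold)
--------+----------
Asimov  | 20698    
Austen  | 15677    
Tolkien | 30377    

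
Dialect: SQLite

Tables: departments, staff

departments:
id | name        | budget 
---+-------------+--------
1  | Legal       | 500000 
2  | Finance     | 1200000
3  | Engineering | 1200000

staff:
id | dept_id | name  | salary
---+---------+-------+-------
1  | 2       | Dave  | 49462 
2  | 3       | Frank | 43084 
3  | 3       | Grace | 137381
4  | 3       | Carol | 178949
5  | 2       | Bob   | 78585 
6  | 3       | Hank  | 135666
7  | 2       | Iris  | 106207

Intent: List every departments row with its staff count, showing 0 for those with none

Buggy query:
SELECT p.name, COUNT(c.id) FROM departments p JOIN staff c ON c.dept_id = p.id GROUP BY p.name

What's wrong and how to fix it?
Bug: An inner join excludes parents with zero children

Fix: Use LEFT JOIN so parents without children still appear (COUNT(c.id) gives 0)

Corrected query:
SELECT p.name, COUNT(c.id) FROM departments p LEFT JOIN staff c ON c.dept_id = p.id GROUP BY p.name

Result:
name        | COUNT(c.id)
------------+------------
Engineering | 4          
Finance     | 3          
Legal       | 0          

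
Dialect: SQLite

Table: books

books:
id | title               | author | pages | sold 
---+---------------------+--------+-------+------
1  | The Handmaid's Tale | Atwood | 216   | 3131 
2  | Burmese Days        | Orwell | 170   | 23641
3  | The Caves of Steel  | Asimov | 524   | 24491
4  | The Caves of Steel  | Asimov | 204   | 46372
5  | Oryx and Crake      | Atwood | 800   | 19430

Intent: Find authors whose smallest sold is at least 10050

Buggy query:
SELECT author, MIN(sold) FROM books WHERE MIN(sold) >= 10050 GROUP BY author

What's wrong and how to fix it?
Bug: MIN() in WHERE is a misuse of aggregate

Fix: Replace WHERE with HAVING after the GROUP BY

Corrected query:
SELECT author, MIN(sold) FROM books GROUP BY author HAVING MIN(sold) >= 10050

Result:
author | MIN(sold)
-------+----------
Asimov | 24491    
Orwell | 23641    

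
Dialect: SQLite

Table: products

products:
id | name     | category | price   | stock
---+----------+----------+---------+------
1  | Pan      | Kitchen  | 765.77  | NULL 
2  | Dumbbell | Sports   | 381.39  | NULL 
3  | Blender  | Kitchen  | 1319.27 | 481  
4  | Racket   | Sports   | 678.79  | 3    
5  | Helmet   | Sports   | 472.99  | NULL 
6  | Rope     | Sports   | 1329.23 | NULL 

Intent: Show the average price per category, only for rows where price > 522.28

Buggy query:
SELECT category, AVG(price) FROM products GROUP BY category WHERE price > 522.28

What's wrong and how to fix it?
Bug: WHERE cannot follow GROUP BY

Fix: Move the WHERE clause before GROUP BY

Corrected query:
SELECT category, AVG(price) FROM products WHERE price > 522.28 GROUP BY category

Result:
category | AVG(price)
---------+-----------
Kitchen  | 1042.52   
Sports   | 1004.01   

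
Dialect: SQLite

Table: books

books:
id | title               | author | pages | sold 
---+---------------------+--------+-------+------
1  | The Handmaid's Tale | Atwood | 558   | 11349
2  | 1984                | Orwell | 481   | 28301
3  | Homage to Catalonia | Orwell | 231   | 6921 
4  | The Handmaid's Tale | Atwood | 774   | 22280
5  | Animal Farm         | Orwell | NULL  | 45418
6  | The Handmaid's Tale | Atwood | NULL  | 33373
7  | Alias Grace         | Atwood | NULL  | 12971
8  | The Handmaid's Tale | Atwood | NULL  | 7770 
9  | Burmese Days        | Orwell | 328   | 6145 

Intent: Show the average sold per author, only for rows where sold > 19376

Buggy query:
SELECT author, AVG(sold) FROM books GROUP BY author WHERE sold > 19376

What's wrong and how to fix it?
Bug: Row-level WHERE must come before GROUP BY in the clause order

Fix: Move the WHERE clause before GROUP BY

Corrected query:
SELECT author, AVG(sold) FROM books WHERE sold > 19376 GROUP BY author

Result:
author | AVG(sold)
-------+----------
Atwood | 27826.5  
Orwell | 36859.5  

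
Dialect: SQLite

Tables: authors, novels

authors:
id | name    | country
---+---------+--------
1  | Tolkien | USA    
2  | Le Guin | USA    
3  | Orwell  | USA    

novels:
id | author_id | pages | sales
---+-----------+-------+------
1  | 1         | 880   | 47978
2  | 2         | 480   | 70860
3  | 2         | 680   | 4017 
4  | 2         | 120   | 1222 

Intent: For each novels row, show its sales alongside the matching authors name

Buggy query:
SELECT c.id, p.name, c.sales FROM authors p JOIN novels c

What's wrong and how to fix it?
Bug: JOIN with no ON clause produces a cartesian product; every novels row pairs with every authors row

Fix: Add ON c.author_id = p.id to the JOIN

Corrected query:
SELECT c.id, p.name, c.sales FROM authors p JOIN novels c ON c.author_id = p.id

Result:
id | name    | sales
---+---------+------
1  | Tolkien | 47978
2  | Le Guin | 70860
3  | Le Guin | 4017 
4  | Le Guin | 1222 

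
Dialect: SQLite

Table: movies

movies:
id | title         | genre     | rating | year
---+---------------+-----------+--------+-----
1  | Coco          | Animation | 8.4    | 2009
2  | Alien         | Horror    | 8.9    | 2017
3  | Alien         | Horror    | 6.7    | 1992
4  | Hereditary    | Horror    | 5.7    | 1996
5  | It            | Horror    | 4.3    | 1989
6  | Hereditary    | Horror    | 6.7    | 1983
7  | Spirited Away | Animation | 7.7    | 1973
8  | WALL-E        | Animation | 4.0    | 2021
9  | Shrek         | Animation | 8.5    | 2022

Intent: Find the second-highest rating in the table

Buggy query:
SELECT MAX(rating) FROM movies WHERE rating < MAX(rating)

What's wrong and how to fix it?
Bug: MAX(rating) on the right of the comparison is an aggregate-in-WHERE error

Fix: Put the inner MAX in a scalar subquery

Corrected query:
SELECT MAX(rating) FROM movies WHERE rating < (SELECT MAX(rating) FROM movies)

Result:
MAX(rating)
-----------
8.5        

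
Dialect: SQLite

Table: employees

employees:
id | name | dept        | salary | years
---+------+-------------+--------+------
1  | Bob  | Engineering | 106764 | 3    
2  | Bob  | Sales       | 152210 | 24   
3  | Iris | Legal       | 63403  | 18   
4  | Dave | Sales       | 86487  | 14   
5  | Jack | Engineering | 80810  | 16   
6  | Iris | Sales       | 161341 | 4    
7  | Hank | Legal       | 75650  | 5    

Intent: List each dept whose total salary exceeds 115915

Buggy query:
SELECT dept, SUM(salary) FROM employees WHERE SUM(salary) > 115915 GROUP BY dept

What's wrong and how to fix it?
Bug: SUM(salary) is an aggregate, but WHERE filters rows before aggregation

Fix: Use HAVING (which filters groups after aggregation) instead of WHERE

Corrected query:
SELECT dept, SUM(salary) FROM employees GROUP BY dept HAVING SUM(salary) > 115915

Result:
dept        | SUM(salary)
------------+------------
Engineering | 187574     
Legal       | 139053     
Sales       | 400038     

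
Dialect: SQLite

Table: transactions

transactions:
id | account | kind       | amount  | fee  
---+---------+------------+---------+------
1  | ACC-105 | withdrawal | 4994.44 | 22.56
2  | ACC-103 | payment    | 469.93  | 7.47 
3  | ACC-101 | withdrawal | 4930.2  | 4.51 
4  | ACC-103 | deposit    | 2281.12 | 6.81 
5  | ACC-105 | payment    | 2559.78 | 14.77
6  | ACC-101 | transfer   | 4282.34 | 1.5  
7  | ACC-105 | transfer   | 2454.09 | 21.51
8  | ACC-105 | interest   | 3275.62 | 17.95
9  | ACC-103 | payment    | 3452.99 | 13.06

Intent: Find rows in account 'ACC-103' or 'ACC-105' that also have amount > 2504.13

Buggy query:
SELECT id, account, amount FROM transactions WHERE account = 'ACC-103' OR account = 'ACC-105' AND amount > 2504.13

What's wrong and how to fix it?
Bug: Without parentheses, AND is evaluated before OR, so the amount filter only applies to the 'ACC-105' branch

Fix: Add parentheses around the OR so the AND applies to both alternatives

Corrected query:
SELECT id, account, amount FROM transactions WHERE (account = 'ACC-103' OR account = 'ACC-105') AND amount > 2504.13

Result:
id | account | amount 
---+---------+--------
1  | ACC-105 | 4994.44
5  | ACC-105 | 2559.78
8  | ACC-105 | 3275.62
9  | ACC-103 | 3452.99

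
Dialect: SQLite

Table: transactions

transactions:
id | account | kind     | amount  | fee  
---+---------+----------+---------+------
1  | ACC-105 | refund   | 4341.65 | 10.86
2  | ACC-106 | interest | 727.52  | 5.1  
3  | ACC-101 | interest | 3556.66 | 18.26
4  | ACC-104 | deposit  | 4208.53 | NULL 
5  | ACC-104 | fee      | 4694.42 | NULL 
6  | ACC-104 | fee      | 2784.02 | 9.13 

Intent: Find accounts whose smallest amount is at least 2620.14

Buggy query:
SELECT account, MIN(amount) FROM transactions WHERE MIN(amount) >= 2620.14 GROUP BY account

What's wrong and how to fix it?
Bug: Aggregates like MIN are computed per group after WHERE runs

Fix: Use HAVING for the per-group MIN condition

Corrected query:
SELECT account, MIN(amount) FROM transactions GROUP BY account HAVING MIN(amount) >= 2620.14

Result:
account | MIN(amount)
--------+------------
ACC-101 | 3556.66    
ACC-104 | 2784.02    
ACC-105 | 4341.65    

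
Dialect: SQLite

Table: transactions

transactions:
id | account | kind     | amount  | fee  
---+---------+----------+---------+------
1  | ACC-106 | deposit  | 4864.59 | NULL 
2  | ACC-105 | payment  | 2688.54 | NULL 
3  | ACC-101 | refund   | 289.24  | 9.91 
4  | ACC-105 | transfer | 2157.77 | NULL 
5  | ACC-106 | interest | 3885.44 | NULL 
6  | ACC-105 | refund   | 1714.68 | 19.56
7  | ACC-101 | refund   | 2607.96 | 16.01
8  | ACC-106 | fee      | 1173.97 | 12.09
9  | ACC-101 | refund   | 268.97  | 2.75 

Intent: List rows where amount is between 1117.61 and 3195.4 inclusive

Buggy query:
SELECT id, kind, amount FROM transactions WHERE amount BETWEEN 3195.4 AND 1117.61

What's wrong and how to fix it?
Bug: BETWEEN expects the lower bound first; with 3195.4 AND 1117.61 the range is empty

Fix: Swap the bounds so the smaller value comes first

Corrected query:
SELECT id, kind, amount FROM transactions WHERE amount BETWEEN 1117.61 AND 3195.4

Result:
id | kind     | amount 
---+----------+--------
2  | payment  | 2688.54
4  | transfer | 2157.77
6  | refund   | 1714.68
7  | refund   | 2607.96
8  | fee      | 1173.97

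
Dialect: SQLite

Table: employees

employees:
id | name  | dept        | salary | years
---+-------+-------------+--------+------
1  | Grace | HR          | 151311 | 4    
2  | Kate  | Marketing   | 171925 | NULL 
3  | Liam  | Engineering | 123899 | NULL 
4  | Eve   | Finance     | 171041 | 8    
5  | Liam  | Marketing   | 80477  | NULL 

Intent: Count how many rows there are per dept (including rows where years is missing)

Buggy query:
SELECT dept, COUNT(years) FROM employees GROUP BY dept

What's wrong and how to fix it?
Bug: COUNT(column) counts non-NULL values only; rows with NULL years aren't counted

Fix: Replace COUNT(years) with COUNT(*)

Corrected query:
SELECT dept, COUNT(*) FROM employees GROUP BY dept

Result:
dept        | COUNT(*)
------------+---------
Engineering | 1       
Finance     | 1       
HR          | 1       
Marketing   | 2       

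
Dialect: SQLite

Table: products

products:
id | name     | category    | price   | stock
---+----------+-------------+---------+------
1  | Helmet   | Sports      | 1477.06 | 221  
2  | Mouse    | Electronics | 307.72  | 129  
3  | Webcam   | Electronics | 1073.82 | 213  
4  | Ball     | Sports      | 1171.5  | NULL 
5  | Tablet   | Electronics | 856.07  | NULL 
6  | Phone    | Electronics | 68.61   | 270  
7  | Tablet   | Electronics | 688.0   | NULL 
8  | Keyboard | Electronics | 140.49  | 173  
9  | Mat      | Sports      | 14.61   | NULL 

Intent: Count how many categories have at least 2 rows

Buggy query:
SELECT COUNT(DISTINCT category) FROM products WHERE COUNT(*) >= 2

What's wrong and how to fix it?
Bug: WHERE filters individual rows, not groups, so a group-level COUNT is invalid there

Fix: Use a subquery that GROUPs and filters with HAVING, then count its rows

Corrected query:
SELECT COUNT(*) FROM (SELECT category FROM products GROUP BY category HAVING COUNT(*) >= 2)

Result:
COUNT(*)
--------
2       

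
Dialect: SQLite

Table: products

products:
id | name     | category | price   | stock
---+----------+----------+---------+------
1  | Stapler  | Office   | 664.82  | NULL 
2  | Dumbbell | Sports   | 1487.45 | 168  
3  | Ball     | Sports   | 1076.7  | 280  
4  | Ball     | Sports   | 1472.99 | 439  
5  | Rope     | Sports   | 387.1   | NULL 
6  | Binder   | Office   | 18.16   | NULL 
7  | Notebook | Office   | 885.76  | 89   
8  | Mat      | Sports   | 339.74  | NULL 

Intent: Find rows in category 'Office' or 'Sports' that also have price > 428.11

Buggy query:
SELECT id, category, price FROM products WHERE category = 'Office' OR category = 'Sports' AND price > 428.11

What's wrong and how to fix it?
Bug: AND binds tighter than OR, so this parses as category = 'Office' OR (category = 'Sports' AND price > 428.11)

Fix: Add parentheses around the OR so the AND applies to both alternatives

Corrected query:
SELECT id, category, price FROM products WHERE (category = 'Office' OR category = 'Sports') AND price > 428.11

Result:
id | category | price  
---+----------+--------
1  | Office   | 664.82 
2  | Sports   | 1487.45
3  | Sports   | 1076.7 
4  | Sports   | 1472.99
7  | Office   | 885.76 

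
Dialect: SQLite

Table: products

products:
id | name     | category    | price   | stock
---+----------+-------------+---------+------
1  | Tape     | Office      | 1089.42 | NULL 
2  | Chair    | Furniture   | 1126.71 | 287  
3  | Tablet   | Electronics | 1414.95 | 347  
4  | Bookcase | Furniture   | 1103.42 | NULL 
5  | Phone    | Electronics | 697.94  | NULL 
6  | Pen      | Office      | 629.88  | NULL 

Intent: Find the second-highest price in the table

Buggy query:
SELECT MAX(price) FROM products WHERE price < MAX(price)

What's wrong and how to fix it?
Bug: The inner MAX is an aggregate inside WHERE, which is not allowed

Fix: Put the inner MAX in a scalar subquery

Corrected query:
SELECT MAX(price) FROM products WHERE price < (SELECT MAX(price) FROM products)

Result:
MAX(price)
----------
1126.71   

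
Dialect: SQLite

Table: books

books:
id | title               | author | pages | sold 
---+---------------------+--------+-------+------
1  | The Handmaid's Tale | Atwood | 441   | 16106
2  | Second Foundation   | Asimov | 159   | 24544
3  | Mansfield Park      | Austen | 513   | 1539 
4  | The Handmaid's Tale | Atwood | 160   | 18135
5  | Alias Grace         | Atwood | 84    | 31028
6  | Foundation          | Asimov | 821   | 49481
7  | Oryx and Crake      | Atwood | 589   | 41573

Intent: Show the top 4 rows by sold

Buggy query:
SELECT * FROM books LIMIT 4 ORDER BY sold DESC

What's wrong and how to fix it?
Bug: LIMIT must come after ORDER BY

Fix: Sort with ORDER BY, then apply LIMIT

Corrected query:
SELECT * FROM books ORDER BY sold DESC LIMIT 4

Result:
id | title             | author | pages | sold 
---+-------------------+--------+-------+------
6  | Foundation        | Asimov | 821   | 49481
7  | Oryx and Crake    | Atwood | 589   | 41573
5  | Alias Grace       | Atwood | 84    | 31028
2  | Second Foundation | Asimov | 159   | 24544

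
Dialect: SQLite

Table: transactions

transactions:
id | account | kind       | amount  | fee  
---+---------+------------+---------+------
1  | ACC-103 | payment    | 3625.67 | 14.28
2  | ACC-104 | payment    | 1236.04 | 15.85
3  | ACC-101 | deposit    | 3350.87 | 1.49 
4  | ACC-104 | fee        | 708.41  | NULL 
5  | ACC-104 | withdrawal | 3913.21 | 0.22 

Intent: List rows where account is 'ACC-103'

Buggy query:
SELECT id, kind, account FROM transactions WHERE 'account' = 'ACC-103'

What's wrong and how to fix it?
Bug: 'account' in single quotes is a string literal, not the column; the comparison is literal-vs-literal and never true

Fix: Remove the quotes around the column name (or use double quotes for an identifier)

Corrected query:
SELECT id, kind, account FROM transactions WHERE account = 'ACC-103'

Result:
id | kind    | account
---+---------+--------
1  | payment | ACC-103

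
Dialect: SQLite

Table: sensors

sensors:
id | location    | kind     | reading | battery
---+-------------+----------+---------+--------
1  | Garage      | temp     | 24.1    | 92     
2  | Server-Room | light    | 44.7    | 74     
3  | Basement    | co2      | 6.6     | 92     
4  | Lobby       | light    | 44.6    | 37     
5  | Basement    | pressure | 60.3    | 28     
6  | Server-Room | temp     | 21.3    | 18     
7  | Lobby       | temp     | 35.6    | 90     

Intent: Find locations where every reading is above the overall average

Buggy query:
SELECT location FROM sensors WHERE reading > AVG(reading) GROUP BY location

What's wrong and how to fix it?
Bug: AVG() is an aggregate; it can't sit directly in WHERE

Fix: Compute the overall average in a scalar subquery and compare each group's MIN against it in HAVING

Corrected query:
SELECT location FROM sensors GROUP BY location HAVING MIN(reading) > (SELECT AVG(reading) FROM sensors)

Result:
location
--------
Lobby   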